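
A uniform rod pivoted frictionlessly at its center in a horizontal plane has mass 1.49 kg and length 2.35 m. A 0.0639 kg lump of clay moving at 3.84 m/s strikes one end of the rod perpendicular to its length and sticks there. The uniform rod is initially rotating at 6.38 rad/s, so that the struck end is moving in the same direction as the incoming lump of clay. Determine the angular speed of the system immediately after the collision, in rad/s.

|ω_f| ≈ 6.03 rad/s

The axle reaction passes through the pivot and exerts no torque about it; angular momentum about the pivot is conserved through the impact.
I_p = (1/12)(1.49)(2.35)² = 0.6857 kg·m². Taking the sense of the lump of clay's angular momentum as positive, L_{lump} = m v R = (0.0639)(3.84)(2.35/2) = 0.2883 kg·m²/s.
L_i = +I_p ω_p + m v R = +(0.6857)(6.38) + 0.2883 = 4.663 kg·m²/s.
After sticking, I_f = I_p + m R² = 0.6857 + (0.0639)(2.35/2)² = 0.7739 kg·m².
ω_f = L_i / I_f = 4.663 / 0.7739 = 6.025 rad/s.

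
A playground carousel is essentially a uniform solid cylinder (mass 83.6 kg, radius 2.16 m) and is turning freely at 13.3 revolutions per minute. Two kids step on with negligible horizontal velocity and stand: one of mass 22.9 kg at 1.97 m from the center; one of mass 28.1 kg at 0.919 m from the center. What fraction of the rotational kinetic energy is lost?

fraction ≈ 0.366

No external torque acts about the center; L_before = L_after.
I_p = ½(83.6)(2.16)² = 195.0 kg·m².
Added inertia Σmr² = (22.9)(1.97)² + (28.1)(0.919)² = 112.6 kg·m²; I_f = 195.0 + 112.6 = 307.6 kg·m².
ω_f = I_p ω_i / I_f = (195.0)(13.3) / 307.6 = 8.432 rpm.
KE_i = ½(195.0)(1.393 rad/s)² = 189.2 J; KE_f = ½(307.6)(0.8830)² = 119.9 J.
Fraction lost = 0.3660.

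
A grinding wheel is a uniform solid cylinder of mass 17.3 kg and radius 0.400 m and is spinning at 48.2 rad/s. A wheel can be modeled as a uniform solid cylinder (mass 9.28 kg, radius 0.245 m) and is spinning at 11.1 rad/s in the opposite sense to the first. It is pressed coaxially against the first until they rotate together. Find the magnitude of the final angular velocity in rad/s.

The coupling torques are internal; angular momentum about the shared axis is conserved.
Moments of inertia: I_A = ½(17.3)(0.400)² = 1.384 kg·m²; I_B = ½(9.28)(0.245)² = 0.2785 kg·m².
Taking A's sense as positive: L = (1.384)(48.2) − (0.2785)(11.1) = 63.62 kg·m²·rad/s.
Combined I = 1.384 + 0.2785 = 1.663 kg·m².
ω_f = L / I = 63.62 / 1.663 = 38.27 rad/s.

|ω_f| ≈ 38.3 rad/s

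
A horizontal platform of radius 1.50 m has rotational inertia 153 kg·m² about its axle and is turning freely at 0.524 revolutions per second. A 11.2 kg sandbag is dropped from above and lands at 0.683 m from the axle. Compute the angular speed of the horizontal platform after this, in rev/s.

ω_f ≈ 0.507 rev/s

The added mass arrives with no angular momentum about the axle, and any external torque about the axle is negligible, so the system's angular momentum is conserved.
Added inertia Σmr² = (11.2)(0.683)² = 5.225 kg·m²; I_f = 153.0 + 5.225 = 158.2 kg·m².
ω_f = I_p ω_i / I_f = (153.0)(0.524) / 158.2 = 0.5067 rev/s.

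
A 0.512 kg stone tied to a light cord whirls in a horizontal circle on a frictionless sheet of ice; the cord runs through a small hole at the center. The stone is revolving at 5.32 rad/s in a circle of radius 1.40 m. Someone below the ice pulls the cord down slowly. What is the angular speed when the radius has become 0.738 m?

No torque about the axis ⇒ m r₁² ω₁ = m r₂² ω₂.
ω₂ = ω₁ (r₁/r₂)² = (5.32)(1.40/0.738)² = 19.14 rad/s.

ω₂ ≈ 19.1 rad/s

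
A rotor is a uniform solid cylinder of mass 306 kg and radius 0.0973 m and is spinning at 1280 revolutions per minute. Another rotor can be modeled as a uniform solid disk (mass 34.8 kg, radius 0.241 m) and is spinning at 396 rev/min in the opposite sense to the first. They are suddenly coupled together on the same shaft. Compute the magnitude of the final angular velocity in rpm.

No external torque acts about the common axis, so total angular momentum is conserved.
Moments of inertia: I_A = ½(306)(0.0973)² = 1.448 kg·m²; I_B = ½(34.8)(0.241)² = 1.011 kg·m².
Taking A's sense as positive: L = (1.448)(1280) − (1.011)(396) = 1454 kg·m²·rpm.
Combined I = 1.448 + 1.011 = 2.459 kg·m².
ω_f = L / I = 1454 / 2.459 = 591.2 rpm.

|ω_f| ≈ 591 rpm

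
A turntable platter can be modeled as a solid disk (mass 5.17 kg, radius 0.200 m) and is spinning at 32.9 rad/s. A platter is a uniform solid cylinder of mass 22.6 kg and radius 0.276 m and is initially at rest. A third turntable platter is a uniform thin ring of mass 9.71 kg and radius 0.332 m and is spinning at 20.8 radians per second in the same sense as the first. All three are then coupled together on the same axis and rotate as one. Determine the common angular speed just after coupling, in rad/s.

|ω_f| ≈ 12.6 rad/s

No external torque acts about the common axis, so total angular momentum is conserved.
Moments of inertia: I_A = ½(5.17)(0.200)² = 0.1034 kg·m²; I_B = ½(22.6)(0.276)² = 0.8608 kg·m²; I_C = (9.71)(0.332)² = 1.070 kg·m².
Taking A's sense as positive: L = (0.1034)(32.9) + (1.070)(20.8) = 25.66 kg·m²·rad/s.
Combined I = 0.1034 + 0.8608 + 1.070 = 2.034 kg·m².
ω_f = L / I = 25.66 / 2.034 = 12.61 rad/s.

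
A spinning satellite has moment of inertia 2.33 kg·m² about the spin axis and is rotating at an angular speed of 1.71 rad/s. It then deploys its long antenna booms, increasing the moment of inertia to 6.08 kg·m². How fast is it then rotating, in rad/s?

With no external torque about the axis, L is conserved: I₁ω₁ = I₂ω₂.
ω₂ = I₁ω₁ / I₂ = (2.330)(1.71 rad/s) / (6.080) = 0.6553 rad/s.

ω₂ ≈ 0.655 rad/s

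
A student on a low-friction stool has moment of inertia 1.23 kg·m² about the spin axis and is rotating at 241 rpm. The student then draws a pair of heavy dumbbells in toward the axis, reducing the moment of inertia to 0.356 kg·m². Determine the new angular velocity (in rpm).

ω₂ ≈ 833 rpm

With no external torque about the axis, L is conserved: I₁ω₁ = I₂ω₂.
ω₂ = I₁ω₁ / I₂ = (1.230)(241 rpm) / (0.3560) = 832.7 rpm.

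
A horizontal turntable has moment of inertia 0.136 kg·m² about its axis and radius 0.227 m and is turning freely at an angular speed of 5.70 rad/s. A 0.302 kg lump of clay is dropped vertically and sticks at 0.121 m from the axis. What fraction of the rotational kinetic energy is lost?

The added mass arrives with no angular momentum about the axis, and any external torque about the axis is negligible, so the system's angular momentum is conserved.
Added inertia Σmr² = (0.302)(0.121)² = 0.004422 kg·m²; I_f = 0.1360 + 0.004422 = 0.1404 kg·m².
ω_f = I_p ω_i / I_f = (0.1360)(5.70) / 0.1404 = 5.521 rad/s.
KE_i = ½(0.1360)(5.700 rad/s)² = 2.209 J; KE_f = ½(0.1404)(5.521)² = 2.140 J.
Fraction lost = 0.03149.

fraction ≈ 0.0315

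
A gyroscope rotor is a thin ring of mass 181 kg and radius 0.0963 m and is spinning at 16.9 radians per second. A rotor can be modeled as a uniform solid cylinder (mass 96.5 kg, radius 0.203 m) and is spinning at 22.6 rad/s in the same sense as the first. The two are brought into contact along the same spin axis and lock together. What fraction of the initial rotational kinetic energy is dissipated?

No external torque acts about the common axis, so total angular momentum is conserved.
Moments of inertia: I_A = (181)(0.0963)² = 1.679 kg·m²; I_B = ½(96.5)(0.203)² = 1.988 kg·m².
Taking A's sense as positive: L = (1.679)(16.9) + (1.988)(22.6) = 73.30 kg·m²·rad/s.
Combined I = 1.679 + 1.988 = 3.667 kg·m².
ω_f = L / I = 73.30 / 3.667 = 19.99 rad/s.
KE_i = ½ΣIω² = 747.5 J; KE_f = ½(3.667)(19.99)² = 732.7 J.
Fraction dissipated = (KE_i − KE_f)/KE_i = 0.01978.

fraction ≈ 0.0198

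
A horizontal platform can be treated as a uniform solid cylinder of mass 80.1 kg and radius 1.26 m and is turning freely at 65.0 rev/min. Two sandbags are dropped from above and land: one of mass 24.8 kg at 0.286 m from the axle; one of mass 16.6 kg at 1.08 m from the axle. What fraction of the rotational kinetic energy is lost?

The added mass arrives with no angular momentum about the axle, and any external torque about the axle is negligible, so the system's angular momentum is conserved.
I_p = ½(80.1)(1.26)² = 63.58 kg·m².
Added inertia Σmr² = (24.8)(0.286)² + (16.6)(1.08)² = 21.39 kg·m²; I_f = 63.58 + 21.39 = 84.97 kg·m².
ω_f = I_p ω_i / I_f = (63.58)(65.0) / 84.97 = 48.64 rpm.
KE_i = ½(63.58)(6.807 rad/s)² = 1473 J; KE_f = ½(84.97)(5.093)² = 1102 J.
Fraction lost = 0.2517.

fraction ≈ 0.252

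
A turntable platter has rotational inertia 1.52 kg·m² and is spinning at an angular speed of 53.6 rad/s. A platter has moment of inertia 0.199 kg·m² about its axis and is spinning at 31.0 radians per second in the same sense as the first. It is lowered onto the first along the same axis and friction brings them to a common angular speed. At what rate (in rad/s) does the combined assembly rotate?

|ω_f| ≈ 51.0 rad/s

The coupling torques are internal; angular momentum about the shared axis is conserved.
Taking A's sense as positive: L = (1.520)(53.6) + (0.1990)(31.0) = 87.64 kg·m²·rad/s.
Combined I = 1.520 + 0.1990 = 1.719 kg·m².
ω_f = L / I = 87.64 / 1.719 = 50.98 rad/s.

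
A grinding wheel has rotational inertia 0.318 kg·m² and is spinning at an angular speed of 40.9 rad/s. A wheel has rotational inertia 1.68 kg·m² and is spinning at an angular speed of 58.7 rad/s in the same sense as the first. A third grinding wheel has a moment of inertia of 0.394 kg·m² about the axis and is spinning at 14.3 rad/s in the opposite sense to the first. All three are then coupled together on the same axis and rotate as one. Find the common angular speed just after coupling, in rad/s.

|ω_f| ≈ 44.3 rad/s

The coupling torques are internal; angular momentum about the shared axis is conserved.
Taking A's sense as positive: L = (0.3180)(40.9) + (1.680)(58.7) − (0.3940)(14.3) = 106.0 kg·m²·rad/s.
Combined I = 0.3180 + 1.680 + 0.3940 = 2.392 kg·m².
ω_f = L / I = 106.0 / 2.392 = 44.31 rad/s.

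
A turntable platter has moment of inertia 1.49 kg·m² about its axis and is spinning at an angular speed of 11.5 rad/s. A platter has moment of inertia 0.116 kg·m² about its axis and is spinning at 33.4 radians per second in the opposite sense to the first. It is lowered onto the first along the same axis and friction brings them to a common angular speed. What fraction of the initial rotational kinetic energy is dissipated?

fraction ≈ 0.665

The coupling torques are internal; angular momentum about the shared axis is conserved.
Taking A's sense as positive: L = (1.490)(11.5) − (0.1160)(33.4) = 13.26 kg·m²·rad/s.
Combined I = 1.490 + 0.1160 = 1.606 kg·m².
ω_f = L / I = 13.26 / 1.606 = 8.257 rad/s.
KE_i = ½ΣIω² = 163.2 J; KE_f = ½(1.606)(8.257)² = 54.75 J.
Fraction dissipated = (KE_i − KE_f)/KE_i = 0.6646.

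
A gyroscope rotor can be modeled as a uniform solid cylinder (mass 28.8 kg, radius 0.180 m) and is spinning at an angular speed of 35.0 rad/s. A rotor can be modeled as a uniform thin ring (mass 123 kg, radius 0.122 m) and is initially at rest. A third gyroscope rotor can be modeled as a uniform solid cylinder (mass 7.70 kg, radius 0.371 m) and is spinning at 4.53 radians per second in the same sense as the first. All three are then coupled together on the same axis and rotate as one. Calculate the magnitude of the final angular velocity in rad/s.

|ω_f| ≈ 6.62 rad/s

The coupling torques are internal; angular momentum about the shared axis is conserved.
Moments of inertia: I_A = ½(28.8)(0.180)² = 0.4666 kg·m²; I_B = (123)(0.122)² = 1.831 kg·m²; I_C = ½(7.70)(0.371)² = 0.5299 kg·m².
Taking A's sense as positive: L = (0.4666)(35.0) + (0.5299)(4.53) = 18.73 kg·m²·rad/s.
Combined I = 0.4666 + 1.831 + 0.5299 = 2.827 kg·m².
ω_f = L / I = 18.73 / 2.827 = 6.625 rad/s.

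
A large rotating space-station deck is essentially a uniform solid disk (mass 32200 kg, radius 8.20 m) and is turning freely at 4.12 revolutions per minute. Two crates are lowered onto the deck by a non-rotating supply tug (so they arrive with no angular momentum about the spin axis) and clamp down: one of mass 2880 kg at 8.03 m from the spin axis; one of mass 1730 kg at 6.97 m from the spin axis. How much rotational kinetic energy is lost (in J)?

The added mass arrives with no angular momentum about the spin axis, and any external torque about the spin axis is negligible, so the system's angular momentum is conserved.
I_p = ½(32200)(8.20)² = 1.083e+06 kg·m².
Added inertia Σmr² = (2880)(8.03)² + (1730)(6.97)² = 2.697e+05 kg·m²; I_f = 1.083e+06 + 2.697e+05 = 1.352e+06 kg·m².
ω_f = I_p ω_i / I_f = (1.083e+06)(4.12) / 1.352e+06 = 3.298 rpm.
KE_i = ½(1.083e+06)(0.4314 rad/s)² = 1.008e+05 J; KE_f = ½(1.352e+06)(0.3454)² = 80660 J.

energy lost ≈ 20100 J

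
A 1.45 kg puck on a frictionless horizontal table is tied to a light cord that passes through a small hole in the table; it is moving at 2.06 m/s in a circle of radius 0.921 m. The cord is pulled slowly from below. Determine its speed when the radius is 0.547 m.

The only horizontal force on the mass is along the cord (radial), so it exerts no torque about the hole and angular momentum m v r is conserved.
v₂ = v₁ r₁ / r₂ = (2.06)(0.921) / (0.547) = 3.468 m/s.

v₂ ≈ 3.47 m/s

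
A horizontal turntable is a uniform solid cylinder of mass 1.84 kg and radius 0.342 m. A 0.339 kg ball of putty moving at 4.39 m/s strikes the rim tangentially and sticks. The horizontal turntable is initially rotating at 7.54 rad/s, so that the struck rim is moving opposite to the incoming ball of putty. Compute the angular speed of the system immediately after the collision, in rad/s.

|ω_f| ≈ 2.05 rad/s

About the axle the impulsive forces during the collision are internal, so angular momentum about that axis is conserved.
I_p = ½(1.84)(0.342)² = 0.1076 kg·m². Taking the sense of the ball of putty's angular momentum as positive, L_{ball} = m v R = (0.339)(4.39)(0.342) = 0.5090 kg·m²/s.
L_i = −I_p ω_p + m v R = −(0.1076)(7.54) + 0.5090 = -0.3024 kg·m²/s.
After sticking, I_f = I_p + m R² = 0.1076 + (0.339)(0.342)² = 0.1473 kg·m².
ω_f = L_i / I_f = -0.3024 / 0.1473 = -2.053 rad/s.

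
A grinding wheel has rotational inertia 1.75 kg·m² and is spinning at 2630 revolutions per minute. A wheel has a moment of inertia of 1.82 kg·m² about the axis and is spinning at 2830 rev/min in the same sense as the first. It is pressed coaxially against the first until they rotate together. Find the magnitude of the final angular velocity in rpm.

No external torque acts about the common axis, so total angular momentum is conserved.
Taking A's sense as positive: L = (1.750)(2630) + (1.820)(2830) = 9753 kg·m²·rpm.
Combined I = 1.750 + 1.820 = 3.570 kg·m².
ω_f = L / I = 9753 / 3.570 = 2732 rpm.

|ω_f| ≈ 2730 rpm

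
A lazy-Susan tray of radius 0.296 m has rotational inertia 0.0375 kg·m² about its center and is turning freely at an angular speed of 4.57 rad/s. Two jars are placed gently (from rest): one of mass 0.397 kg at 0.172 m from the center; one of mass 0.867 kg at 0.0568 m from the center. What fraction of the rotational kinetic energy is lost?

fraction ≈ 0.279

The added mass arrives with no angular momentum about the center, and any external torque about the center is negligible, so the system's angular momentum is conserved.
Added inertia Σmr² = (0.397)(0.172)² + (0.867)(0.0568)² = 0.01454 kg·m²; I_f = 0.03750 + 0.01454 = 0.05204 kg·m².
ω_f = I_p ω_i / I_f = (0.03750)(4.57) / 0.05204 = 3.293 rad/s.
KE_i = ½(0.03750)(4.570 rad/s)² = 0.3916 J; KE_f = ½(0.05204)(3.293)² = 0.2822 J.
Fraction lost = 0.2794.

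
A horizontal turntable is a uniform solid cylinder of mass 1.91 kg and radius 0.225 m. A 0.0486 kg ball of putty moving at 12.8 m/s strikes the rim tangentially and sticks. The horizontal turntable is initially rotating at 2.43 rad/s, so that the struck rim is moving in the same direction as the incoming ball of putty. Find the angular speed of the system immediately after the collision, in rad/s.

About the axle the impulsive forces during the collision are internal, so angular momentum about that axis is conserved.
I_p = ½(1.91)(0.225)² = 0.04835 kg·m². Taking the sense of the ball of putty's angular momentum as positive, L_{ball} = m v R = (0.0486)(12.8)(0.225) = 0.1400 kg·m²/s.
L_i = +I_p ω_p + m v R = +(0.04835)(2.43) + 0.1400 = 0.2575 kg·m²/s.
After sticking, I_f = I_p + m R² = 0.04835 + (0.0486)(0.225)² = 0.05081 kg·m².
ω_f = L_i / I_f = 0.2575 / 0.05081 = 5.067 rad/s.

|ω_f| ≈ 5.07 rad/s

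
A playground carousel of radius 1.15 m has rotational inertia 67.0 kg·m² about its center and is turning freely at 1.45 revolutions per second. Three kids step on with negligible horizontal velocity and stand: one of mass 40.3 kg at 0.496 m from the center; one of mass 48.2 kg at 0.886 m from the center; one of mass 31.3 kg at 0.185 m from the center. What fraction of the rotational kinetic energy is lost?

fraction ≈ 0.422

No external torque acts about the center; L_before = L_after.
Added inertia Σmr² = (40.3)(0.496)² + (48.2)(0.886)² + (31.3)(0.185)² = 48.82 kg·m²; I_f = 67.00 + 48.82 = 115.8 kg·m².
ω_f = I_p ω_i / I_f = (67.00)(1.45) / 115.8 = 0.8388 rev/s.
KE_i = ½(67.00)(9.111 rad/s)² = 2781 J; KE_f = ½(115.8)(5.270)² = 1609 J.
Fraction lost = 0.4215.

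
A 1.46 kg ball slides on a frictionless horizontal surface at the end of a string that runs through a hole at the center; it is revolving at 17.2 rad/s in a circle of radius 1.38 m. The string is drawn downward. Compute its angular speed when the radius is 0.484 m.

The constraining force is radial, so m r² ω about the center is conserved.
ω₂ = ω₁ (r₁/r₂)² = (17.2)(1.38/0.484)² = 139.8 rad/s.

ω₂ ≈ 140 rad/s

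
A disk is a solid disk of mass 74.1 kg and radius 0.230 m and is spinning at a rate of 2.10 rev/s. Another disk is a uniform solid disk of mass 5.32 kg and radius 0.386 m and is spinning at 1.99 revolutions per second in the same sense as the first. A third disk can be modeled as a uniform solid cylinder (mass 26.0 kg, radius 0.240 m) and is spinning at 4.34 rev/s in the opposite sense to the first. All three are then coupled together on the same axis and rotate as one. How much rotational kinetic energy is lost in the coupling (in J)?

ΔKE lost ≈ 463 J

No external torque acts about the common axis, so total angular momentum is conserved.
Moments of inertia: I_A = ½(74.1)(0.230)² = 1.960 kg·m²; I_B = ½(5.32)(0.386)² = 0.3963 kg·m²; I_C = ½(26.0)(0.240)² = 0.7488 kg·m².
Taking A's sense as positive: L = (1.960)(2.10) + (0.3963)(1.99) − (0.7488)(4.34) = 1.655 kg·m²·rev/s.
Combined I = 1.960 + 0.3963 + 0.7488 = 3.105 kg·m².
ω_f = L / I = 1.655 / 3.105 = 0.5329 rev/s.
KE_i = ½ΣIω² = 480.0 J; KE_f = ½(3.105)(3.348)² = 17.41 J.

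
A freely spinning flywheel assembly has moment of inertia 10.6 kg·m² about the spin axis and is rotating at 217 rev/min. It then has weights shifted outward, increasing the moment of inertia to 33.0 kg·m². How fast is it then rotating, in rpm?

With no external torque about the axis, L is conserved: I₁ω₁ = I₂ω₂.
ω₂ = I₁ω₁ / I₂ = (10.60)(217 rpm) / (33.00) = 69.70 rpm.

ω₂ ≈ 69.7 rpm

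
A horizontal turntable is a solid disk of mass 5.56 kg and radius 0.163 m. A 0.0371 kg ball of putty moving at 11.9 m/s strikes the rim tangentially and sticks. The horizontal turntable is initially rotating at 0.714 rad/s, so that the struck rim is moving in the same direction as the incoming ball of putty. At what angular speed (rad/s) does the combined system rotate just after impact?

About the axle the impulsive forces during the collision are internal, so angular momentum about that axis is conserved.
I_p = ½(5.56)(0.163)² = 0.07386 kg·m². Taking the sense of the ball of putty's angular momentum as positive, L_{ball} = m v R = (0.0371)(11.9)(0.163) = 0.07196 kg·m²/s.
L_i = +I_p ω_p + m v R = +(0.07386)(0.714) + 0.07196 = 0.1247 kg·m²/s.
After sticking, I_f = I_p + m R² = 0.07386 + (0.0371)(0.163)² = 0.07485 kg·m².
ω_f = L_i / I_f = 0.1247 / 0.07485 = 1.666 rad/s.

|ω_f| ≈ 1.67 rad/s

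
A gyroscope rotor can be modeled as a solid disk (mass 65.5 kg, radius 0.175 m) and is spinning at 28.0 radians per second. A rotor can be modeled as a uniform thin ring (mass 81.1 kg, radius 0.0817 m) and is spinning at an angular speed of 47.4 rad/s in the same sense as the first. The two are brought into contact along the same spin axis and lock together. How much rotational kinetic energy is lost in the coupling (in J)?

The coupling torques are internal; angular momentum about the shared axis is conserved.
Moments of inertia: I_A = ½(65.5)(0.175)² = 1.003 kg·m²; I_B = (81.1)(0.0817)² = 0.5413 kg·m².
Taking A's sense as positive: L = (1.003)(28.0) + (0.5413)(47.4) = 53.74 kg·m²·rad/s.
Combined I = 1.003 + 0.5413 = 1.544 kg·m².
ω_f = L / I = 53.74 / 1.544 = 34.80 rad/s.
KE_i = ½ΣIω² = 1001 J; KE_f = ½(1.544)(34.80)² = 935.1 J.

ΔKE lost ≈ 66.2 J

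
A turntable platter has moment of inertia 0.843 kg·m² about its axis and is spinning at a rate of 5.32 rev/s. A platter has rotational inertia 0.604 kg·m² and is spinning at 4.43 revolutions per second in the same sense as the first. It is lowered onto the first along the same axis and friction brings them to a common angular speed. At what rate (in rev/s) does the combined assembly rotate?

The coupling torques are internal; angular momentum about the shared axis is conserved.
Taking A's sense as positive: L = (0.8430)(5.32) + (0.6040)(4.43) = 7.160 kg·m²·rev/s.
Combined I = 0.8430 + 0.6040 = 1.447 kg·m².
ω_f = L / I = 7.160 / 1.447 = 4.949 rev/s.

|ω_f| ≈ 4.95 rev/s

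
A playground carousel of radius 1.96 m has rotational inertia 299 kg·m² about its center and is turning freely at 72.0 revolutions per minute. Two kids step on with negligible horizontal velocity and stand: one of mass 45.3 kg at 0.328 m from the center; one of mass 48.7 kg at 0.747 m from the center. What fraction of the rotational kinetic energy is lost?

fraction ≈ 0.0968

The added mass arrives with no angular momentum about the center, and any external torque about the center is negligible, so the system's angular momentum is conserved.
Added inertia Σmr² = (45.3)(0.328)² + (48.7)(0.747)² = 32.05 kg·m²; I_f = 299.0 + 32.05 = 331.0 kg·m².
ω_f = I_p ω_i / I_f = (299.0)(72.0) / 331.0 = 65.03 rpm.
KE_i = ½(299.0)(7.540 rad/s)² = 8499 J; KE_f = ½(331.0)(6.810)² = 7676 J.
Fraction lost = 0.09681.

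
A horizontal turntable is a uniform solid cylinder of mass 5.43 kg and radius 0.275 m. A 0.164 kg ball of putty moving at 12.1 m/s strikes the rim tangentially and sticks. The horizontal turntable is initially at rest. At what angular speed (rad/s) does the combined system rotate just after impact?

About the axle the impulsive forces during the collision are internal, so angular momentum about that axis is conserved.
I_p = ½(5.43)(0.275)² = 0.2053 kg·m². Taking the sense of the ball of putty's angular momentum as positive, L_{ball} = m v R = (0.164)(12.1)(0.275) = 0.5457 kg·m²/s.
L_i = 0 + 0.5457 = 0.5457 kg·m²/s.
After sticking, I_f = I_p + m R² = 0.2053 + (0.164)(0.275)² = 0.2177 kg·m².
ω_f = L_i / I_f = 0.5457 / 0.2177 = 2.506 rad/s.

|ω_f| ≈ 2.51 rad/s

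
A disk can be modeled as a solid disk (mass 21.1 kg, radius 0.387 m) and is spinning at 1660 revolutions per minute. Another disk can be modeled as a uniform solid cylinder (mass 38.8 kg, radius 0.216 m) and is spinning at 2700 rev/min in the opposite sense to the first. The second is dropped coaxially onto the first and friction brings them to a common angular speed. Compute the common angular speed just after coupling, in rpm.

|ω_f| ≈ 72.1 rpm

No external torque acts about the common axis, so total angular momentum is conserved.
Moments of inertia: I_A = ½(21.1)(0.387)² = 1.580 kg·m²; I_B = ½(38.8)(0.216)² = 0.9051 kg·m².
Taking A's sense as positive: L = (1.580)(1660) − (0.9051)(2700) = 179.1 kg·m²·rpm.
Combined I = 1.580 + 0.9051 = 2.485 kg·m².
ω_f = L / I = 179.1 / 2.485 = 72.05 rpm.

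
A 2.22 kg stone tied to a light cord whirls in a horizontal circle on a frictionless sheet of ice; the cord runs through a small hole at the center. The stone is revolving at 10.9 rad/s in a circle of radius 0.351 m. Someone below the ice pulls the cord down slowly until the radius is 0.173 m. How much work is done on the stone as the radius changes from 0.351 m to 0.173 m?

W ≈ 50.6 J

No torque about the axis ⇒ m r₁² ω₁ = m r₂² ω₂.
ω₂ = ω₁ (r₁/r₂)² = (10.9)(0.351/0.173)² = 44.87 rad/s.
W = ΔKE = ½m(v₂² − v₁²) = 50.63 J.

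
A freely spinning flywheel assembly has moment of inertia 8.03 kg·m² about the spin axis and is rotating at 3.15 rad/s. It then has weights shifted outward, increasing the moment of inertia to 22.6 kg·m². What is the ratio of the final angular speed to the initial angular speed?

ω₂/ω₁ ≈ 0.355

No external torque acts about the spin axis, so angular momentum is conserved.
ω₂/ω₁ = I₁/I₂ = 8.030 / 22.60 = 0.3553.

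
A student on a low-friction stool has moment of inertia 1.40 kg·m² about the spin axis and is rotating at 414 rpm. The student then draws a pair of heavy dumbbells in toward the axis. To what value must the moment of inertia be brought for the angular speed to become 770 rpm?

No external torque acts about the spin axis, so angular momentum is conserved.
I₂ = I₁ω₁ / ω₂ = (1.40)(414) / (770) = 0.7527 kg·m².

I₂ ≈ 0.753 kg·m²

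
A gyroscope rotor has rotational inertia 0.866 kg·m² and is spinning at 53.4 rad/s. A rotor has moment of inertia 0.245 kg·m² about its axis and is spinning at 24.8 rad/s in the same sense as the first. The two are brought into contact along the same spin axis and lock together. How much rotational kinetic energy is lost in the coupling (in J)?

No external torque acts about the common axis, so total angular momentum is conserved.
Taking A's sense as positive: L = (0.8660)(53.4) + (0.2450)(24.8) = 52.32 kg·m²·rad/s.
Combined I = 0.8660 + 0.2450 = 1.111 kg·m².
ω_f = L / I = 52.32 / 1.111 = 47.09 rad/s.
KE_i = ½ΣIω² = 1310 J; KE_f = ½(1.111)(47.09)² = 1232 J.

ΔKE lost ≈ 78.1 J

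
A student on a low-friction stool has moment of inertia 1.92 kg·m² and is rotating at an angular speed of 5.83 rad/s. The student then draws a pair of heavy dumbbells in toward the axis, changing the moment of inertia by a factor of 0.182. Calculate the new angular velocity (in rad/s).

ω₂ ≈ 32.0 rad/s

With no external torque about the axis, L is conserved: I₁ω₁ = I₂ω₂.
I₂ = 0.182 × 1.92 = 0.3494 kg·m².
ω₂ = I₁ω₁ / I₂ = (1.920)(5.83 rad/s) / (0.3494) = 32.03 rad/s.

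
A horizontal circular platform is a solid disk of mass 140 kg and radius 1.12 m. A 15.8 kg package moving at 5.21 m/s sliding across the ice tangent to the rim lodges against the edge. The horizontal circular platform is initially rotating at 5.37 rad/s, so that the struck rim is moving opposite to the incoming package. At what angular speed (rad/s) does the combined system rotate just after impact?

|ω_f| ≈ 3.52 rad/s

The axle reaction passes through the central axle and exerts no torque about it; angular momentum about the central axle is conserved through the impact.
I_p = ½(140)(1.12)² = 87.81 kg·m². Taking the sense of the package's angular momentum as positive, L_{package} = m v R = (15.8)(5.21)(1.12) = 92.20 kg·m²/s.
L_i = −I_p ω_p + m v R = −(87.81)(5.37) + 92.20 = -379.3 kg·m²/s.
After sticking, I_f = I_p + m R² = 87.81 + (15.8)(1.12)² = 107.6 kg·m².
ω_f = L_i / I_f = -379.3 / 107.6 = -3.524 rad/s.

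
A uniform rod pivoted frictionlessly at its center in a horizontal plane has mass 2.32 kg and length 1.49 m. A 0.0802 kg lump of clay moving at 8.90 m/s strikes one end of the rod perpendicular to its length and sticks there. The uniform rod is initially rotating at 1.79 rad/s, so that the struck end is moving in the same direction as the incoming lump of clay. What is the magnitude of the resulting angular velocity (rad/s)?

|ω_f| ≈ 2.74 rad/s

About the pivot the impulsive forces during the collision are internal, so angular momentum about that axis is conserved.
I_p = (1/12)(2.32)(1.49)² = 0.4292 kg·m². Taking the sense of the lump of clay's angular momentum as positive, L_{lump} = m v R = (0.0802)(8.90)(1.49/2) = 0.5318 kg·m²/s.
L_i = +I_p ω_p + m v R = +(0.4292)(1.79) + 0.5318 = 1.300 kg·m²/s.
After sticking, I_f = I_p + m R² = 0.4292 + (0.0802)(1.49/2)² = 0.4737 kg·m².
ω_f = L_i / I_f = 1.300 / 0.4737 = 2.744 rad/s.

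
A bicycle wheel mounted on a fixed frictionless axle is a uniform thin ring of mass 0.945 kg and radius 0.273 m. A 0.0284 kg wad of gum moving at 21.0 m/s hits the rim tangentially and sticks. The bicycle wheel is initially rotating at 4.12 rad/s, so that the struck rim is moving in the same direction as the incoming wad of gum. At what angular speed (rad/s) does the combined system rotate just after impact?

The axle reaction passes through the axle and exerts no torque about it; angular momentum about the axle is conserved through the impact.
I_p = (0.945)(0.273)² = 0.07043 kg·m². Taking the sense of the wad of gum's angular momentum as positive, L_{wad} = m v R = (0.0284)(21.0)(0.273) = 0.1628 kg·m²/s.
L_i = +I_p ω_p + m v R = +(0.07043)(4.12) + 0.1628 = 0.4530 kg·m²/s.
After sticking, I_f = I_p + m R² = 0.07043 + (0.0284)(0.273)² = 0.07255 kg·m².
ω_f = L_i / I_f = 0.4530 / 0.07255 = 6.244 rad/s.

|ω_f| ≈ 6.24 rad/s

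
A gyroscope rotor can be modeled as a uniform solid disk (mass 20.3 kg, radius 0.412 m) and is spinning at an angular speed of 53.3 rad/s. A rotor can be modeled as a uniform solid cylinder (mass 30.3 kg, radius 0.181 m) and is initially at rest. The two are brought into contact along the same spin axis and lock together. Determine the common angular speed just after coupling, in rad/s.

No external torque acts about the common axis, so total angular momentum is conserved.
Moments of inertia: I_A = ½(20.3)(0.412)² = 1.723 kg·m²; I_B = ½(30.3)(0.181)² = 0.4963 kg·m².
Taking A's sense as positive: L = (1.723)(53.3) = 91.83 kg·m²·rad/s.
Combined I = 1.723 + 0.4963 = 2.219 kg·m².
ω_f = L / I = 91.83 / 2.219 = 41.38 rad/s.

|ω_f| ≈ 41.4 rad/s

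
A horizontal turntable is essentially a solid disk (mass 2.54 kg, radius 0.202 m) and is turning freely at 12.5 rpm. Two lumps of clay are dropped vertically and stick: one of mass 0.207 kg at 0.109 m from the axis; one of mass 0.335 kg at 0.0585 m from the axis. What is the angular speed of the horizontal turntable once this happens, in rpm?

The added mass arrives with no angular momentum about the axis, and any external torque about the axis is negligible, so the system's angular momentum is conserved.
I_p = ½(2.54)(0.202)² = 0.05182 kg·m².
Added inertia Σmr² = (0.207)(0.109)² + (0.335)(0.0585)² = 0.003606 kg·m²; I_f = 0.05182 + 0.003606 = 0.05543 kg·m².
ω_f = I_p ω_i / I_f = (0.05182)(12.5) / 0.05543 = 11.69 rpm.

ω_f ≈ 11.7 rpm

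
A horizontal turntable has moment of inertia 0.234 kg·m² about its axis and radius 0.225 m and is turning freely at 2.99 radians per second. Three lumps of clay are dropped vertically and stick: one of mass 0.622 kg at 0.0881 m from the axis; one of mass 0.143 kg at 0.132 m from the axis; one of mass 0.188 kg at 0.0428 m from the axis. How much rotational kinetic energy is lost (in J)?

No external torque acts about the axis; L_before = L_after.
Added inertia Σmr² = (0.622)(0.0881)² + (0.143)(0.132)² + (0.188)(0.0428)² = 0.007664 kg·m²; I_f = 0.2340 + 0.007664 = 0.2417 kg·m².
ω_f = I_p ω_i / I_f = (0.2340)(2.99) / 0.2417 = 2.895 rad/s.
KE_i = ½(0.2340)(2.990 rad/s)² = 1.046 J; KE_f = ½(0.2417)(2.895)² = 1.013 J.

energy lost ≈ 0.0332 J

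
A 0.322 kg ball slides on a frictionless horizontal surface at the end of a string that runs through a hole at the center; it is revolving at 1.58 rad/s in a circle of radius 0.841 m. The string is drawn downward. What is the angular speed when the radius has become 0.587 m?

ω₂ ≈ 3.24 rad/s

No torque about the axis ⇒ m r₁² ω₁ = m r₂² ω₂.
ω₂ = ω₁ (r₁/r₂)² = (1.58)(0.841/0.587)² = 3.243 rad/s.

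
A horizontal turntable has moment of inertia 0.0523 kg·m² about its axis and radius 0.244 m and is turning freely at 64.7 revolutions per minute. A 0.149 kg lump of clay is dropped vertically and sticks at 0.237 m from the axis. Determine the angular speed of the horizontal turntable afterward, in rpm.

ω_f ≈ 55.8 rpm

No external torque acts about the axis; L_before = L_after.
Added inertia Σmr² = (0.149)(0.237)² = 0.008369 kg·m²; I_f = 0.05230 + 0.008369 = 0.06067 kg·m².
ω_f = I_p ω_i / I_f = (0.05230)(64.7) / 0.06067 = 55.77 rpm.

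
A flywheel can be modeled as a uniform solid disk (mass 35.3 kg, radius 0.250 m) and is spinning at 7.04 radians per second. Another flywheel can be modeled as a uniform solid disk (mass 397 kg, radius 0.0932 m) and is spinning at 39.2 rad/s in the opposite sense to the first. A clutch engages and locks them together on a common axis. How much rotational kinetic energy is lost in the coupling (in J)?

ΔKE lost ≈ 719 J

No external torque acts about the common axis, so total angular momentum is conserved.
Moments of inertia: I_A = ½(35.3)(0.250)² = 1.103 kg·m²; I_B = ½(397)(0.0932)² = 1.724 kg·m².
Taking A's sense as positive: L = (1.103)(7.04) − (1.724)(39.2) = -59.82 kg·m²·rad/s.
Combined I = 1.103 + 1.724 = 2.827 kg·m².
ω_f = L / I = -59.82 / 2.827 = -21.16 rad/s.
KE_i = ½ΣIω² = 1352 J; KE_f = ½(2.827)(21.16)² = 632.9 J.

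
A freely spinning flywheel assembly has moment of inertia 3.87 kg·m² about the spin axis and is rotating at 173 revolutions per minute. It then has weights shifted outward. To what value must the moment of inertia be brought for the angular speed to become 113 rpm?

Angular momentum about the spin axis is conserved since the torque about it is zero.
I₂ = I₁ω₁ / ω₂ = (3.87)(173) / (113) = 5.925 kg·m².

I₂ ≈ 5.92 kg·m²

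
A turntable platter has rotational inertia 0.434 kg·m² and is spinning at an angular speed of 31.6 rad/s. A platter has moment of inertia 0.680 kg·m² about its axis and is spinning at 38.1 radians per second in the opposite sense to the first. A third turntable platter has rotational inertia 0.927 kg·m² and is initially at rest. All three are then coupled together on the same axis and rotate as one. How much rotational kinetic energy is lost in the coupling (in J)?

No external torque acts about the common axis, so total angular momentum is conserved.
Taking A's sense as positive: L = (0.4340)(31.6) − (0.6800)(38.1) = -12.19 kg·m²·rad/s.
Combined I = 0.4340 + 0.6800 + 0.9270 = 2.041 kg·m².
ω_f = L / I = -12.19 / 2.041 = -5.974 rad/s.
KE_i = ½ΣIω² = 710.2 J; KE_f = ½(2.041)(5.974)² = 36.42 J.

ΔKE lost ≈ 674 J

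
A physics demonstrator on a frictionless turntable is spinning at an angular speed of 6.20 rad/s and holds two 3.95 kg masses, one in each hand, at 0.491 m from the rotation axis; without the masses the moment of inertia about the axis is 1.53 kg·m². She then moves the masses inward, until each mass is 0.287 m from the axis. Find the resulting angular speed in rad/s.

ω₂ ≈ 9.76 rad/s

No external torque acts about the spin axis, so angular momentum is conserved.
I₁ = 1.53 + 2(3.95)(0.491)² = 3.435 kg·m²; I₂ = 1.53 + 2(3.95)(0.287)² = 2.181 kg·m².
ω₂ = I₁ω₁ / I₂ = (3.435)(6.20 rad/s) / (2.181) = 9.765 rad/s.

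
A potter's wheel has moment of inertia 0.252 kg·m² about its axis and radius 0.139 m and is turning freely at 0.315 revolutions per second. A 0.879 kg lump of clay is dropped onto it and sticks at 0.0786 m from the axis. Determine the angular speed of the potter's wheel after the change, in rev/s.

ω_f ≈ 0.308 rev/s

The added mass arrives with no angular momentum about the axis, and any external torque about the axis is negligible, so the system's angular momentum is conserved.
Added inertia Σmr² = (0.879)(0.0786)² = 0.005430 kg·m²; I_f = 0.2520 + 0.005430 = 0.2574 kg·m².
ω_f = I_p ω_i / I_f = (0.2520)(0.315) / 0.2574 = 0.3084 rev/s.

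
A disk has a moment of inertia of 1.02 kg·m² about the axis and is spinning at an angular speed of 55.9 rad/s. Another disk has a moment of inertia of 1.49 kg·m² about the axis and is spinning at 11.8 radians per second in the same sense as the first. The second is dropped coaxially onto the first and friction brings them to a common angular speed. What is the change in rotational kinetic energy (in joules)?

ΔKE ≈ -589 J

The coupling torques are internal; angular momentum about the shared axis is conserved.
Taking A's sense as positive: L = (1.020)(55.9) + (1.490)(11.8) = 74.60 kg·m²·rad/s.
Combined I = 1.020 + 1.490 = 2.510 kg·m².
ω_f = L / I = 74.60 / 2.510 = 29.72 rad/s.
KE_i = ½ΣIω² = 1697 J; KE_f = ½(2.510)(29.72)² = 1109 J.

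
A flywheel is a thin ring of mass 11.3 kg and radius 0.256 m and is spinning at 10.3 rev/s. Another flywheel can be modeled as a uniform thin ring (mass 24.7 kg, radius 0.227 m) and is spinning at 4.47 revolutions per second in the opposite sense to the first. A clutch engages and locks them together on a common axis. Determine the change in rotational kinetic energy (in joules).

The coupling torques are internal; angular momentum about the shared axis is conserved.
Moments of inertia: I_A = (11.3)(0.256)² = 0.7406 kg·m²; I_B = (24.7)(0.227)² = 1.273 kg·m².
Taking A's sense as positive: L = (0.7406)(10.3) − (1.273)(4.47) = 1.938 kg·m²·rev/s.
Combined I = 0.7406 + 1.273 = 2.013 kg·m².
ω_f = L / I = 1.938 / 2.013 = 0.9628 rev/s.
KE_i = ½ΣIω² = 2053 J; KE_f = ½(2.013)(6.050)² = 36.84 J.

ΔKE ≈ -2020 J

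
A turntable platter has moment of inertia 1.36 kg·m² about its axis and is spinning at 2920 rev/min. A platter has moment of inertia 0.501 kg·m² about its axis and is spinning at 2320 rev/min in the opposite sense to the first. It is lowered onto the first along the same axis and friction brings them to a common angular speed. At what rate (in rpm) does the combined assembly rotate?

|ω_f| ≈ 1510 rpm

The coupling torques are internal; angular momentum about the shared axis is conserved.
Taking A's sense as positive: L = (1.360)(2920) − (0.5010)(2320) = 2809 kg·m²·rpm.
Combined I = 1.360 + 0.5010 = 1.861 kg·m².
ω_f = L / I = 2809 / 1.861 = 1509 rpm.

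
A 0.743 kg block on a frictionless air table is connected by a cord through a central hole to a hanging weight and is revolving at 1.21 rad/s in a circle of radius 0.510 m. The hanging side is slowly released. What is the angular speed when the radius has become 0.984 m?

ω₂ ≈ 0.325 rad/s

No torque about the axis ⇒ m r₁² ω₁ = m r₂² ω₂.
ω₂ = ω₁ (r₁/r₂)² = (1.21)(0.510/0.984)² = 0.3250 rad/s.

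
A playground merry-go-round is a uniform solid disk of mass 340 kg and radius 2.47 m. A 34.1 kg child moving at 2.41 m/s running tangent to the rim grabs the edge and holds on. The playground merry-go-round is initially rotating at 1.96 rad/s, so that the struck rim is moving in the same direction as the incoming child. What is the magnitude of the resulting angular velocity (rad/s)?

|ω_f| ≈ 1.80 rad/s

About the axle the impulsive forces during the collision are internal, so angular momentum about that axis is conserved.
I_p = ½(340)(2.47)² = 1037 kg·m². Taking the sense of the child's angular momentum as positive, L_{child} = m v R = (34.1)(2.41)(2.47) = 203.0 kg·m²/s.
L_i = +I_p ω_p + m v R = +(1037)(1.96) + 203.0 = 2236 kg·m²/s.
After sticking, I_f = I_p + m R² = 1037 + (34.1)(2.47)² = 1245 kg·m².
ω_f = L_i / I_f = 2236 / 1245 = 1.796 rad/s.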